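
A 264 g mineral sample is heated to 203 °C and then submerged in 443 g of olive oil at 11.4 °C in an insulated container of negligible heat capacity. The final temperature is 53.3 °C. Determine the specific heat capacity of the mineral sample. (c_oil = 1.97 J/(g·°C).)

c ≈ 0.925 J/(g·°C)

Heat lost by the mineral sample = heat gained by the oil:
264·c·(203 − 53.3) = 443·1.97·(53.3 − 11.4)
39521 c = 36567  ⇒  c ≈ 0.9252 J/(g·°C)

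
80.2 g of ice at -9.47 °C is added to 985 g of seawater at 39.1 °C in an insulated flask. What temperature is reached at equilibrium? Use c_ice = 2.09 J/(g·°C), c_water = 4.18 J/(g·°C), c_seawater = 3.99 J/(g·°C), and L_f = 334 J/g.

Heat gained plus heat lost sum to zero:
ice -9.47→0 °C: 80.2·2.09·9.47 = 1587.3; melt ice: 80.2·334 = 26787; warm the meltwater: 335.24 T; seawater: 3930.2(T − 39.1)
4265.4 T = 153669 − 28374 = 125295
T ≈ 29.37 °C (positive, so assuming full melt was valid).

T_f ≈ 29.4 °C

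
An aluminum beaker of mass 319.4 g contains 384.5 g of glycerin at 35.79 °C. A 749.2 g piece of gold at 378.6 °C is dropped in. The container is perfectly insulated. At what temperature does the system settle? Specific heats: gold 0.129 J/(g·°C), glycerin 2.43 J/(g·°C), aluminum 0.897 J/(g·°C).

Energy conservation, ΣQ = 0:
749.2·0.129·(T − 378.6) + 384.5·2.43·(T − 35.79) + 319.4·0.897·(T − 35.79) = 0
96.65(T − 378.6) + 934.34(T − 35.79) + 286.5(T − 35.79) = 0
(96.65 + 934.34 + 286.5) T = 96.65·378.6 + 934.34·35.79 + 286.5·35.79
T = 80284/1317.5 ≈ 60.94 °C

T_f ≈ 60.9 °C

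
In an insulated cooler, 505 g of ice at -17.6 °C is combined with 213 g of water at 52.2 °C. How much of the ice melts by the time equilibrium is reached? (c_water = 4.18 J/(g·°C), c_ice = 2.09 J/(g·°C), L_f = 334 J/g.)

m_melted ≈ 83.5 g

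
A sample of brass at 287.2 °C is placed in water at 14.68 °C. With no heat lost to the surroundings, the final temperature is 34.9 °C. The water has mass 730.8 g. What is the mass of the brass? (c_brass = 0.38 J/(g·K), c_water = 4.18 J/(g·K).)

Heat lost by the brass = heat gained by the water:
m×0.38×(287.2 − 34.9) = 730.8×4.18×(34.9 − 14.68)
95.87 m = 61767  ⇒  m ≈ 644.3 g

m ≈ 644 g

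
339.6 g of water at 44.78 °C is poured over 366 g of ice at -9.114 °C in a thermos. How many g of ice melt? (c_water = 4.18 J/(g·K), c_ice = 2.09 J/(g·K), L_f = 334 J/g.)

m_melted ≈ 169 g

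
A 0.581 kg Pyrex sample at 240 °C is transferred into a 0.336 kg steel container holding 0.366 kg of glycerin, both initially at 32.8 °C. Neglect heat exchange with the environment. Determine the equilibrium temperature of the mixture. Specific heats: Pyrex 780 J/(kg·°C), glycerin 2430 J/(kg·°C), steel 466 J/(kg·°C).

Net heat exchanged in the isolated system is zero:
0.581×780×(T − 240) + 0.366×2430×(T − 32.8) + 0.336×466×(T − 32.8) = 0
1499.1 T = 143071
T = 143071/1499.1 ≈ 95.44 °C

T_f ≈ 95.4 °C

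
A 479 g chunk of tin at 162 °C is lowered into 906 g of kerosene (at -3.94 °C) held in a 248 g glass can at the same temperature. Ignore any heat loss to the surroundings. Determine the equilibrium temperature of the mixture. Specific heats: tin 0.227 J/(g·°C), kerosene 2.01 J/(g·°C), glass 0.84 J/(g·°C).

T_f ≈ 4.5 °C

Setting the total heat transfer to zero:
479·0.227·(T − 162) + 906·2.01·(T − (-3.94)) + 248·0.84·(T − (-3.94)) = 0
108.73(T − 162) + 1821.1(T − (-3.94)) + 208.32(T − (-3.94)) = 0
2138.1 T = 9619
T = 9619/2138.1 ≈ 4.50 °C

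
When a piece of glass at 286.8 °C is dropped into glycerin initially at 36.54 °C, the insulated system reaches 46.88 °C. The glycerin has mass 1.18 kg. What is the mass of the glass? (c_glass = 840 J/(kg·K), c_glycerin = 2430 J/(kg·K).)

Let T be the final temperature. ΣQ_i = 0:
m·840·(46.88 − 286.8) + 1.18·2430·(46.88 − 36.54) = 0
-201533 m = -29649
m = -29649/-201533 ≈ 0.1471 kg

m ≈ 0.147 kg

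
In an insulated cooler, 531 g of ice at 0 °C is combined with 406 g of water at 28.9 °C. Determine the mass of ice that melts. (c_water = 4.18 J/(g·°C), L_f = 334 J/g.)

Cooling the water to 0 °C releases 406·4.18·28.9 = 49046 J.
Melting all 531 g of ice would need 531·334 = 177354 J.
That's not enough to melt it all — equilibrium is at 0 °C with ice remaining.
m_melt = 49046 / L_f = 146.8 g.

m_melted ≈ 147 g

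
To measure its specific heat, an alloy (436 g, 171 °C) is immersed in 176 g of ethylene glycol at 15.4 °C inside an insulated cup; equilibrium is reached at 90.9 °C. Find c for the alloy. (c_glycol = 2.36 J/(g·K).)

Let T be the final temperature. ΣQ_i = 0:
436×c×(90.9 − 171) + 176×2.36×(90.9 − 15.4) = 0
-34924 c = -31360
c = -31360/-34924 ≈ 0.898 J/(g·K)

c ≈ 0.898 J/(g·K)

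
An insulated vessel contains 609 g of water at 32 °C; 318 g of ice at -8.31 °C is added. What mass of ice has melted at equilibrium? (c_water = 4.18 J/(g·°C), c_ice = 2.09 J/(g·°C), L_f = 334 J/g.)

m_melted ≈ 227 g

Water can give up m c ΔT = 609×4.18×32 = 81460 J before reaching 0 °C.
Warming the ice to 0 °C takes 318×2.09×8.31 = 5523 J, leaving 75937 J for melting.
Melting all 318 g of ice would need 318×334 = 106212 J.
Since 75937 < 106212 J, not all the ice melts; equilibrium is at 0 °C.
m_melt = 75937 / L_f = 227.4 g.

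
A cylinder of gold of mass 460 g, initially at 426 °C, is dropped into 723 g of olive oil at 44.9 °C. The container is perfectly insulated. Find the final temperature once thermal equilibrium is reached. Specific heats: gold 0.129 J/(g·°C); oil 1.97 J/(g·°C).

Net heat exchanged in the isolated system is zero:
460×0.129×(T − 426) + 723×1.97×(T − 44.9) = 0
59.34(T − 426) + 1424.3(T − 44.9) = 0
(59.34 + 1424.3) T = 59.34×426 + 1424.3×44.9
T = 89230/1483.6 ≈ 60.14 °C

T_f ≈ 60.1 °C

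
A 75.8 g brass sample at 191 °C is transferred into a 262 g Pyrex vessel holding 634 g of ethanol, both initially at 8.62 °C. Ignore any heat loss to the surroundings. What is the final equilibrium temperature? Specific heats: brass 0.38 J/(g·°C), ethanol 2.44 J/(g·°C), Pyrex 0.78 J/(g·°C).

T_f ≈ 11.6 °C

T_f is the heat-capacity-weighted average of the initial temperatures:
T_f = (28.8·191 + 1547·8.62 + 204.36·8.62) / (28.8 + 1547 + 204.36)
    = 20598 / 1780.1 ≈ 11.57 °C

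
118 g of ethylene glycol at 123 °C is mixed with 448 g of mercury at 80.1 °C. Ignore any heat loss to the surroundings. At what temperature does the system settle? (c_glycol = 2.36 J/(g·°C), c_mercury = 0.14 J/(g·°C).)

Heat lost by the glycol equals heat gained by the mercury:
118*2.36*(123 − T) = 448*0.14*(T − 80.1)
278.48(123 − T) = 62.72(T − 80.1)
341.2 T = 39277  ⇒  T ≈ 115.11 °C

T_f ≈ 115.1 °C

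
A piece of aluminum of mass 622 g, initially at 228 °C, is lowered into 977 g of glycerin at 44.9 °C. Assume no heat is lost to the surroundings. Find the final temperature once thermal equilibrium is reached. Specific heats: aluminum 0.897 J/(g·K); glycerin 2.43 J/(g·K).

Heat lost by the aluminum equals heat gained by the glycerin:
622·0.897·(228 − T) = 977·2.43·(T − 44.9)
557.93(228 − T) = 2374.1(T − 44.9)
2932 T = 233806  ⇒  T ≈ 79.74 °C

T_f ≈ 79.7 °C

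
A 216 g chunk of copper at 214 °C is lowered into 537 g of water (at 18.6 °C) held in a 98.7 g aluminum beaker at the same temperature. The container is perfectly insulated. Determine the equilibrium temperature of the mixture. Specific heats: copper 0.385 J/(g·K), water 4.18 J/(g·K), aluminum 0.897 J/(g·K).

Energy conservation, ΣQ = 0:
216×0.385×(T − 214) + 537×4.18×(T − 18.6) + 98.7×0.897×(T − 18.6) = 0
83.16(T − 214) + 2244.7(T − 18.6) + 88.53(T − 18.6) = 0
2416.4 T = 61194
T ≈ 25.32 °C

T_f ≈ 25.3 °C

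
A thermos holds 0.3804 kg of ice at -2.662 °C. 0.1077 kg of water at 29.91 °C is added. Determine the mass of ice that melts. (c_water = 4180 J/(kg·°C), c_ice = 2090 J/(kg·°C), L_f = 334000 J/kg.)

m_melted ≈ 0.034 kg

Cooling the water to 0 °C releases 0.1077·4180·29.91 = 13465 J.
Of that, 0.3804·2090·2.662 = 2116.4 J goes to bring the ice to 0 °C, leaving 11349 J.
Melting all 0.3804 kg of ice would need 0.3804·334000 = 127054 J.
11349 J < 127054 J, so only part of the ice melts and the system sits at 0 °C.
Mass melted = 11349/334000 ≈ 0.03398 kg.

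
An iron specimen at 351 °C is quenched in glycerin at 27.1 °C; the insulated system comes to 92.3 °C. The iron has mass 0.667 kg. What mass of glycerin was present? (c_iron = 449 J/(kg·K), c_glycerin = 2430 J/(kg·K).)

m ≈ 0.489 kg

Net heat exchanged in the isolated system is zero:
0.667×449×(92.3 − 351) + m×2430×(92.3 − 27.1) = 0
158436 m = 77476
m = 77476/158436 ≈ 0.489 kg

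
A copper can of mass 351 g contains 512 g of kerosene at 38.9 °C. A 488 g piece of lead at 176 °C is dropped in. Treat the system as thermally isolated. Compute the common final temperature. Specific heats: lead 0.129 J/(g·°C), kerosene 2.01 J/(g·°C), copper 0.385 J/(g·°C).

Let T be the final temperature. ΣQ_i = 0:
488×0.129×(T − 176) + 512×2.01×(T − 38.9) + 351×0.385×(T − 38.9) = 0
62.95(T − 176) + 1029.1(T − 38.9) + 135.13(T − 38.9) = 0
1227.2 T = 56369
T = 56369/1227.2 ≈ 45.93 °C

T_f ≈ 45.9 °C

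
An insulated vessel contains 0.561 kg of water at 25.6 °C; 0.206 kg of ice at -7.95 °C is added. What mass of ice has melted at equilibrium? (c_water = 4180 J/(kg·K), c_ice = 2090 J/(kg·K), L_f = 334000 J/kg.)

m_melted ≈ 0.169 kg

Heat available from the water dropping to 0 °C: 0.561·4180·25.6 = 60031 J.
Of that, 0.206·2090·7.95 = 3422.8 J goes to bring the ice to 0 °C, leaving 56609 J.
Melting all 0.206 kg of ice would need 0.206·334000 = 68804 J.
Since 56609 < 68804 J, not all the ice melts; equilibrium is at 0 °C.
Mass melted = 56609/334000 ≈ 0.1695 kg.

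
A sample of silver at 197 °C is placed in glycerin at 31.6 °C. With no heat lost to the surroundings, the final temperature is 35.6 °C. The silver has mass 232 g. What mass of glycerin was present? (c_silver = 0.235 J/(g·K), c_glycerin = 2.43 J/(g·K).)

m ≈ 905 g

Let T be the final temperature. ΣQ_i = 0:
232×0.235×(35.6 − 197) + m×2.43×(35.6 − 31.6) = 0
9.72 m = 8799.5
m = 8799.5/9.72 ≈ 905.3 g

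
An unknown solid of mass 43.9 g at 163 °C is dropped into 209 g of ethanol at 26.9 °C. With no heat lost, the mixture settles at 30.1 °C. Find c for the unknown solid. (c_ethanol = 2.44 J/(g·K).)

Taking heat into each body as positive, Σ m c ΔT = 0:
43.9·c·(30.1 − 163) + 209·2.44·(30.1 − 26.9) = 0
-5834.3 c = -1631.9
c = -1631.9/-5834.3 ≈ 0.2797 J/(g·K)

c ≈ 0.28 J/(g·K)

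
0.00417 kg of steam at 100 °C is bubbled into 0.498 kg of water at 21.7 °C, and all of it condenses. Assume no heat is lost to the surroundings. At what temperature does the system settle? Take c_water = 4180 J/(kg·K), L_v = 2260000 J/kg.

Heat gained plus heat lost sum to zero:
condense steam: −0.00417·2260000 = −9424.2; condensate cools 100→T: 0.00417·4180·(T − 100) = 17.43(T − 100); original water: 2081.6(T − 21.7)
2099.1 T = 9424.2 + 1743.1 + 45172 = 56339
T ≈ 26.84 °C, under the boiling point, so the assumption holds.

T_f ≈ 26.8 °C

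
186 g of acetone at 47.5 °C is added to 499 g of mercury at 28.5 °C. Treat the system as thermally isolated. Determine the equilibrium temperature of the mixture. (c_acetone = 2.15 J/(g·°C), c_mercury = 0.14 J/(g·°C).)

T_f ≈ 44.7 °C

Heat gained plus heat lost sum to zero:
186*2.15*(T − 47.5) + 499*0.14*(T − 28.5) = 0
399.9(T − 47.5) + 69.86(T − 28.5) = 0
469.76 T = 20986
T = 20986/469.76 ≈ 44.67 °C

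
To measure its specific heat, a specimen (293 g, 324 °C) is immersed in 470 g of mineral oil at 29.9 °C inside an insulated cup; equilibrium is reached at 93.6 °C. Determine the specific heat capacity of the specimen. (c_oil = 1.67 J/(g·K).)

Energy conservation, ΣQ = 0:
293×c×(93.6 − 324) + 470×1.67×(93.6 − 29.9) = 0
-67507 c = -49998
c = -49998/-67507 ≈ 0.7406 J/(g·K)

c ≈ 0.741 J/(g·K)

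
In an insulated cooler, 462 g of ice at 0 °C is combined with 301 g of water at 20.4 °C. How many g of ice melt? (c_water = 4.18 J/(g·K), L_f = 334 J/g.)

m_melted ≈ 76.8 g

Cooling the water to 0 °C releases 301×4.18×20.4 = 25667 J.
To melt every bit of ice: 462×334 = 154308 J.
Since 25667 < 154308 J, not all the ice melts; equilibrium is at 0 °C.
m_melt = 25667 / L_f = 76.85 g.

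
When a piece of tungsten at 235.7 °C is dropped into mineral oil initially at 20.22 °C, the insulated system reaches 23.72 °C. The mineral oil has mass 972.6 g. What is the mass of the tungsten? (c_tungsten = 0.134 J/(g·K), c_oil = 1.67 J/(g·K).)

m ≈ 200 g

Heat lost by the tungsten = heat gained by the oil:
m×0.134×(235.7 − 23.72) = 972.6×1.67×(23.72 − 20.22)
28.41 m = 5684.8  ⇒  m ≈ 200.1 g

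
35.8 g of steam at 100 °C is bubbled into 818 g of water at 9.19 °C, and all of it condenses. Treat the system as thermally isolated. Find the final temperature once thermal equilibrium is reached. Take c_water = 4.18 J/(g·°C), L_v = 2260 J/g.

Net heat exchanged in the isolated system is zero:
latent heat released on condensation: 35.8×2260 = 80908
  condensate cools 100→T: 35.8×4.18×(T − 100) = 149.64(T − 100)
  water warms: 818×4.18×(T − 9.19) = 3419.2(T − 9.19)
3568.9 T = 80908 + 14964 + 31423 = 127295
T ≈ 35.67 °C, under the boiling point, so the assumption holds.

T_f ≈ 35.7 °C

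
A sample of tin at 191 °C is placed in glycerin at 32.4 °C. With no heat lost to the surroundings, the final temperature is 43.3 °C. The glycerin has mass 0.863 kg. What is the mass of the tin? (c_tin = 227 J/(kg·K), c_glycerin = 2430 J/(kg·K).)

Heat lost by the tin = heat gained by the glycerin:
m·227·(191 − 43.3) = 0.863·2430·(43.3 − 32.4)
33528 m = 22858  ⇒  m ≈ 0.6818 kg

m ≈ 0.682 kg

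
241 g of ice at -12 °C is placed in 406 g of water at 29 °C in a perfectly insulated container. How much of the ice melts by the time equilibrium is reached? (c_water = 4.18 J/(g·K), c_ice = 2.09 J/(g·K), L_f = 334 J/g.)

m_melted ≈ 129 g

Water can give up m c ΔT = 406·4.18·29 = 49215 J before reaching 0 °C.
Warming the ice to 0 °C takes 241·2.09·12 = 6044.3 J, leaving 43171 J for melting.
Melting all 241 g of ice would need 241·334 = 80494 J.
That's not enough to melt it all — equilibrium is at 0 °C with ice remaining.
m_melt = 43171 / L_f = 129.3 g.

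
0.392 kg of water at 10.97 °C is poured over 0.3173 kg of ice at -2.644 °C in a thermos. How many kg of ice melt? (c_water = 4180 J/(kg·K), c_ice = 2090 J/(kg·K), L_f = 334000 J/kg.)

Water can give up m c ΔT = 0.392×4180×10.97 = 17975 J before reaching 0 °C.
Of that, 0.3173×2090×2.644 = 1753.4 J goes to bring the ice to 0 °C, leaving 16222 J.
To melt every bit of ice: 0.3173×334000 = 105978 J.
That's not enough to melt it all — equilibrium is at 0 °C with ice remaining.
m_melted×334000 = 16222  ⇒  m_melted ≈ 0.04857 kg.

m_melted ≈ 0.0486 kg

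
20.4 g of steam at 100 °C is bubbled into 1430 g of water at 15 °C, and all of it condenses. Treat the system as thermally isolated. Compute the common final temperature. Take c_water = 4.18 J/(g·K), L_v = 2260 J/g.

T_f ≈ 23.8 °C

Sum of m c ΔT and latent-heat terms is zero:
steam→water at 100 °C releases m L_v = 20.4×2260 = 46104
  condensed water 100 °C→T: 85.27(T − 100)
  water warms: 1430×4.18×(T − 15) = 5977.4(T − 15)
6062.7 T = 46104 + 8527.2 + 89661 = 144292
T ≈ 23.80 °C — below 100 °C, confirming all the steam condensed.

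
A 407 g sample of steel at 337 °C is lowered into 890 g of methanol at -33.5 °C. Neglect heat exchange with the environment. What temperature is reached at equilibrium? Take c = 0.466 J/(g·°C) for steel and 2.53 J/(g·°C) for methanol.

Set heat shed by the hot body equal to heat absorbed by the cold body:
407×0.466×(337 − T) = 890×2.53×(T − (-33.5))
189.66(337 − T) = 2251.7(T − (-33.5))
2441.4 T = -11516  ⇒  T ≈ -4.72 °C

T_f ≈ -4.7 °C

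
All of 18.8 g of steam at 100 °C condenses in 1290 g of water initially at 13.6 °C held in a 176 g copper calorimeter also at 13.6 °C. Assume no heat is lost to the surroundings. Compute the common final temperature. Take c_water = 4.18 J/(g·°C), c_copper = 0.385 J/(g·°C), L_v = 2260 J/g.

T_f ≈ 22.5 °C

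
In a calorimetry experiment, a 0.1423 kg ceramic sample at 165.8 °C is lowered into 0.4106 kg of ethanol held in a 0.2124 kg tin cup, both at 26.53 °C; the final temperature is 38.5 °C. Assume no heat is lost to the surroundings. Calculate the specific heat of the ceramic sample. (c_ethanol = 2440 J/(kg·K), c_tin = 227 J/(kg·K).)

c ≈ 694 J/(kg·K)

Setting the total heat transfer to zero:
0.1423·c·(38.5 − 165.8) + 0.4106·2440·(38.5 − 26.53) + 0.2124·227·(38.5 − 26.53) = 0
-18.11 c = -12569
c = -12569/-18.11 ≈ 693.9 J/(kg·K)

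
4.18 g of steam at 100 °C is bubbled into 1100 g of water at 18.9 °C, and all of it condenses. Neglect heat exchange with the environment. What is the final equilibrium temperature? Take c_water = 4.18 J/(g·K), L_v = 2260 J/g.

T_f ≈ 21.3 °C

Net heat exchanged in the isolated system is zero:
latent heat released on condensation: 4.18×2260 = 9446.8; condensed water 100 °C→T: 17.47(T − 100); original water: 4598(T − 18.9)
4615.5 T = 9446.8 + 1747.2 + 86902 = 98096
T ≈ 21.25 °C — below 100 °C, confirming all the steam condensed.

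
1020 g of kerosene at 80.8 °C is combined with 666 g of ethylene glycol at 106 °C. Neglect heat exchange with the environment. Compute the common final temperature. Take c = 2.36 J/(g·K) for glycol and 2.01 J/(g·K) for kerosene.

T_f ≈ 91.7 °C

With ΣQ=0 the equilibrium temperature is the m·c-weighted mean:
T_f = (1571.8*106 + 2050.2*80.8) / (1571.8 + 2050.2)
    = 332263 / 3622 ≈ 91.74 °C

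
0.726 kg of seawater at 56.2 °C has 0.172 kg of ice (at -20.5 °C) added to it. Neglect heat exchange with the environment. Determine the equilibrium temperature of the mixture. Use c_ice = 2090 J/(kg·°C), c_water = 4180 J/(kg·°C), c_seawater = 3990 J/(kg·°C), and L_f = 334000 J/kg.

T_f ≈ 27.1 °C

Energy balance with sensible and latent terms:
ice -20.5→0 °C: 0.172·2090·20.5 = 7369.3; melt ice: 0.172·334000 = 57448; warm the meltwater: 718.96 T; seawater cools: 0.726·3990·(T − 56.2) = 2896.7(T − 56.2)
3615.7 T = 162797 − 64817 = 97979
T ≈ 27.10 °C. Since T > 0 °C, the all-ice-melts assumption holds.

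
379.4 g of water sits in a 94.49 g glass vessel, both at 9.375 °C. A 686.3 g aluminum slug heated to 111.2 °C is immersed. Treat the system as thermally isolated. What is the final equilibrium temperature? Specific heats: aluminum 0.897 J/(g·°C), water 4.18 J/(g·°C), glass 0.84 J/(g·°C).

Conservation of energy gives ΣQ = 0:
686.3*0.897*(T − 111.2) + 379.4*4.18*(T − 9.375) + 94.49*0.84*(T − 9.375) = 0
615.61(T − 111.2) + 1585.9(T − 9.375) + 79.37(T − 9.375) = 0
2280.9 T = 84068
T = 84068/2280.9 ≈ 36.86 °C

T_f ≈ 36.9 °C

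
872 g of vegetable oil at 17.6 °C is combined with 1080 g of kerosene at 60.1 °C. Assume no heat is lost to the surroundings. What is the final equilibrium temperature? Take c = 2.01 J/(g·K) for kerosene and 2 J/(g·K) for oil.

T_f ≈ 41.2 °C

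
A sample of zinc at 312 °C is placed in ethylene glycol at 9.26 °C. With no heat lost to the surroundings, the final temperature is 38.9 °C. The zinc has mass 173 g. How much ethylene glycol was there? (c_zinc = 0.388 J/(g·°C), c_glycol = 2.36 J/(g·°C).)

Net heat exchanged in the isolated system is zero:
173×0.388×(38.9 − 312) + m×2.36×(38.9 − 9.26) = 0
69.95 m = 18332
m = 18332/69.95 ≈ 262.1 g

m ≈ 262 g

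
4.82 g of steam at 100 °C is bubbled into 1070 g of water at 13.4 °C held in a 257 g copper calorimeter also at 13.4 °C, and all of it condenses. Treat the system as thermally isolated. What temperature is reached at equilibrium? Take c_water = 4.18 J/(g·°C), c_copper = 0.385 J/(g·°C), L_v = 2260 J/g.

T_f ≈ 16.2 °C

Conservation of energy gives ΣQ = 0:
latent heat released on condensation: 4.82×2260 = 10893; condensed water 100 °C→T: 20.15(T − 100); water warms: 1070×4.18×(T − 13.4) = 4472.6(T − 13.4); copper cup: 257×0.385×(T − 13.4) = 98.95(T − 13.4)
4591.7 T = 10893 + 2014.8 + 61259 = 74167
T ≈ 16.15 °C, under the boiling point, so the assumption holds.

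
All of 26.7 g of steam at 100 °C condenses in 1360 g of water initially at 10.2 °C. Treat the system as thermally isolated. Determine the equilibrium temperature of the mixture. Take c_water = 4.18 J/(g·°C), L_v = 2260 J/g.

T_f ≈ 22.3 °C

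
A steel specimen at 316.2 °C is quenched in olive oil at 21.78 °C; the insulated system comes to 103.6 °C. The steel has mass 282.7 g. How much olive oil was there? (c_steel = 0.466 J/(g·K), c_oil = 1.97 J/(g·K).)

Taking heat into each body as positive, Σ m c ΔT = 0:
282.7×0.466×(103.6 − 316.2) + m×1.97×(103.6 − 21.78) = 0
161.19 m = 28008
m = 28008/161.19 ≈ 173.8 g

m ≈ 174 g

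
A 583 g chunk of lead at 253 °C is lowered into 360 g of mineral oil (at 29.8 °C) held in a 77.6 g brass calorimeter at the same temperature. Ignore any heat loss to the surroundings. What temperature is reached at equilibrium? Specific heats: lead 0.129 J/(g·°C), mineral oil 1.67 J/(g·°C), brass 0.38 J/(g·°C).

Heat gained plus heat lost sum to zero:
583*0.129*(T − 253) + 360*1.67*(T − 29.8) + 77.6*0.38*(T − 29.8) = 0
75.21(T − 253) + 601.2(T − 29.8) + 29.49(T − 29.8) = 0
(75.21 + 601.2 + 29.49) T = 75.21*253 + 601.2*29.8 + 29.49*29.8
T = 37822/705.89 ≈ 53.58 °C

T_f ≈ 53.6 °C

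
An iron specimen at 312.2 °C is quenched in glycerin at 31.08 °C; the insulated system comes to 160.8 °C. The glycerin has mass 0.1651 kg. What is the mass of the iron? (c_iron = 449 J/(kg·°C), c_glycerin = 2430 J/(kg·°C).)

Heat gained plus heat lost sum to zero:
m×449×(160.8 − 312.2) + 0.1651×2430×(160.8 − 31.08) = 0
-67979 m = -52043
m = -52043/-67979 ≈ 0.7656 kg

m ≈ 0.766 kg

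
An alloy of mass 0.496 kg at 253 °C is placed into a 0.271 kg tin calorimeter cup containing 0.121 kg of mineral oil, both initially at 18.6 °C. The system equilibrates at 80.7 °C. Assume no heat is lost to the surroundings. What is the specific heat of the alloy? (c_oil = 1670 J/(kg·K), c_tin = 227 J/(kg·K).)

Conservation of energy gives ΣQ = 0:
0.496·c·(80.7 − 253) + 0.121·1670·(80.7 − 18.6) + 0.271·227·(80.7 − 18.6) = 0
-85.46 c = -16369
c = -16369/-85.46 ≈ 191.5 J/(kg·K)

c ≈ 192 J/(kg·K)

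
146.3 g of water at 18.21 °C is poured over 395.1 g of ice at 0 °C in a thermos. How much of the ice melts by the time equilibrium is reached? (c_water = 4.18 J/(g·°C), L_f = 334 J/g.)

m_melted ≈ 33.3 g

Water can give up m c ΔT = 146.3·4.18·18.21 = 11136 J before reaching 0 °C.
Melting all 395.1 g of ice would need 395.1·334 = 131963 J.
11136 J < 131963 J, so only part of the ice melts and the system sits at 0 °C.
m_melt = 11136 / L_f = 33.34 g.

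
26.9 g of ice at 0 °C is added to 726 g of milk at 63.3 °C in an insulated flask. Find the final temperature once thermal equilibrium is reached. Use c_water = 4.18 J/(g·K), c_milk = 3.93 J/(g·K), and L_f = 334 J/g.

T_f ≈ 57.9 °C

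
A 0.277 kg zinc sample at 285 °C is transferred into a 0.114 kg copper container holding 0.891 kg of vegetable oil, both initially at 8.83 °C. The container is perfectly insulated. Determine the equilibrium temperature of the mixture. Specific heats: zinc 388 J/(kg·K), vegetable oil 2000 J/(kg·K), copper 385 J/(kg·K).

T_f ≈ 24.2 °C

Energy conservation, ΣQ = 0:
0.277×388×(T − 285) + 0.891×2000×(T − 8.83) + 0.114×385×(T − 8.83) = 0
107.48(T − 285) + 1782(T − 8.83) + 43.89(T − 8.83) = 0
(107.48 + 1782 + 43.89) T = 107.48×285 + 1782×8.83 + 43.89×8.83
T ≈ 24.18 °C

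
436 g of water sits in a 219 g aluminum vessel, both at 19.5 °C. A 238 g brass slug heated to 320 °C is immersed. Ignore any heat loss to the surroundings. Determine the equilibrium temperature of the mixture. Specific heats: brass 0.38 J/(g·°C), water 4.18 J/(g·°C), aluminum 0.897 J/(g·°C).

Net heat exchanged in the isolated system is zero:
238·0.38·(T − 320) + 436·4.18·(T − 19.5) + 219·0.897·(T − 19.5) = 0
(90.44 + 1822.5 + 196.44) T = 90.44·320 + 1822.5·19.5 + 196.44·19.5
T ≈ 32.38 °C

T_f ≈ 32.4 °C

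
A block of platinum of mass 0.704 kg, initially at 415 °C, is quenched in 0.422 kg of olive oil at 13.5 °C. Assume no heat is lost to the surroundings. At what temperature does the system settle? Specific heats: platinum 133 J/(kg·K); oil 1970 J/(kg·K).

With ΣQ=0 the equilibrium temperature is the m·c-weighted mean:
T_f = (93.63·415 + 831.34·13.5) / (93.63 + 831.34)
    = 50080 / 924.97 ≈ 54.14 °C

T_f ≈ 54.1 °C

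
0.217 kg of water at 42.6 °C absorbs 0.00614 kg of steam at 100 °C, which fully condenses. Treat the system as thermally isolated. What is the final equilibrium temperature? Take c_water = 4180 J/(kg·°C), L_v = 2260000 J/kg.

T_f ≈ 59.1 °C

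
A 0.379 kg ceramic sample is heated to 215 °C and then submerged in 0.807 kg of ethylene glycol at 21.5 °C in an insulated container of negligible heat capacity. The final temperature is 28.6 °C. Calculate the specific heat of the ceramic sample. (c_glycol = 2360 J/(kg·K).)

c ≈ 191 J/(kg·K)

Heat lost by the ceramic sample = heat gained by the glycol:
0.379·c·(215 − 28.6) = 0.807·2360·(28.6 − 21.5)
70.65 c = 13522  ⇒  c ≈ 191.4 J/(kg·K)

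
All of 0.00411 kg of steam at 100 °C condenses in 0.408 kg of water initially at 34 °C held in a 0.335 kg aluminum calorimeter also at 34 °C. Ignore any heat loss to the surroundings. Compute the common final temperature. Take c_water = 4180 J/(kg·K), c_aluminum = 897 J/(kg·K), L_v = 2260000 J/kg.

T_f ≈ 39.2 °C

Energy conservation, ΣQ = 0:
condense steam: −0.00411·2260000 = −9288.6; condensed water 100 °C→T: 17.18(T − 100); original water: 1705.4(T − 34); aluminum cup: 0.335·897·(T − 34) = 300.5(T − 34)
2023.1 T = 9288.6 + 1718 + 68202 = 79208
T ≈ 39.15 °C — below 100 °C, confirming all the steam condensed.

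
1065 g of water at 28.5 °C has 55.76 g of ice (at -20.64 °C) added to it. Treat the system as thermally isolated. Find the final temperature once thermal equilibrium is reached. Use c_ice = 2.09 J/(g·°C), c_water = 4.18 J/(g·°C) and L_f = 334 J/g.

Net heat exchanged in the isolated system is zero:
warm ice to 0 °C: 55.76×2.09×(0 − (-20.64)) = 2405.4
  melt ice: 55.76×334 = 18624
  warm the meltwater: 233.08 T
  water cools: 1065×4.18×(T − 28.5) = 4451.7(T − 28.5)
4684.8 T = 126873 − 21029 = 105844
T ≈ 22.59 °C (positive, so assuming full melt was valid).

T_f ≈ 22.6 °C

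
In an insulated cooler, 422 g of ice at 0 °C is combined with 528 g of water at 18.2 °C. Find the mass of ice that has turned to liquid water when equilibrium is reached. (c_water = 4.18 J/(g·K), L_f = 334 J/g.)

m_melted ≈ 120 g

Cooling the water to 0 °C releases 528·4.18·18.2 = 40168 J.
To melt every bit of ice: 422·334 = 140948 J.
Since 40168 < 140948 J, not all the ice melts; equilibrium is at 0 °C.
Mass melted = 40168/334 ≈ 120.3 g.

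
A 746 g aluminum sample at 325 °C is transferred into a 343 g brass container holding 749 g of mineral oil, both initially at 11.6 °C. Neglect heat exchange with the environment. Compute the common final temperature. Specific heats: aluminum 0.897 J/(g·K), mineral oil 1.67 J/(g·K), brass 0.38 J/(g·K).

Net heat exchanged in the isolated system is zero:
746·0.897·(T − 325) + 749·1.67·(T − 11.6) + 343·0.38·(T − 11.6) = 0
2050.3 T = 233499
T = 233499/2050.3 ≈ 113.88 °C

T_f ≈ 113.9 °C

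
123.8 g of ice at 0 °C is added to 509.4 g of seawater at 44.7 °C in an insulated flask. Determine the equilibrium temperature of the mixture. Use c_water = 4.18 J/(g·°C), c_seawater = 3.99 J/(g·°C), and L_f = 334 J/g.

T_f ≈ 19.4 °C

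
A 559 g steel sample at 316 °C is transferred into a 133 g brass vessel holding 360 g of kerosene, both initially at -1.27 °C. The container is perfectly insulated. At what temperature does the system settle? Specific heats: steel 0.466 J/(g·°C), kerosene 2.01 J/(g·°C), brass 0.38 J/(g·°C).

T_f ≈ 78.6 °C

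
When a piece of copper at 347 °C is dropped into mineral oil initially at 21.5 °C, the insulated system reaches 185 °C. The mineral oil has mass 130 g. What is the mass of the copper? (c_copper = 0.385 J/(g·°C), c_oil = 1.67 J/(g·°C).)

m ≈ 569 g

Heat lost by the copper = heat gained by the oil:
m×0.385×(347 − 185) = 130×1.67×(185 − 21.5)
62.37 m = 35496  ⇒  m ≈ 569.1 g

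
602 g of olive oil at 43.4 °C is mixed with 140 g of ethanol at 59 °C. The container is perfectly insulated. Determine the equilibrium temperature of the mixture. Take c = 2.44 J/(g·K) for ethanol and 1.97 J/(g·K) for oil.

T_f ≈ 46.9 °C

Heat lost by the ethanol equals heat gained by the oil:
140*2.44*(59 − T) = 602*1.97*(T − 43.4)
341.6(59 − T) = 1185.9(T − 43.4)
1527.5 T = 71624  ⇒  T ≈ 46.89 °C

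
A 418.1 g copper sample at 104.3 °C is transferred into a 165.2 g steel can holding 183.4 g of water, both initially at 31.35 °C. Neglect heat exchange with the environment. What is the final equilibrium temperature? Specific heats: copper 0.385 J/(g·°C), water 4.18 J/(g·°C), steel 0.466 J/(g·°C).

T_f ≈ 43.0 °C

Net heat exchanged in the isolated system is zero:
418.1×0.385×(T − 104.3) + 183.4×4.18×(T − 31.35) + 165.2×0.466×(T − 31.35) = 0
160.97(T − 104.3) + 766.61(T − 31.35) + 76.98(T − 31.35) = 0
(160.97 + 766.61 + 76.98) T = 160.97×104.3 + 766.61×31.35 + 76.98×31.35
T = 43236/1004.6 ≈ 43.04 °C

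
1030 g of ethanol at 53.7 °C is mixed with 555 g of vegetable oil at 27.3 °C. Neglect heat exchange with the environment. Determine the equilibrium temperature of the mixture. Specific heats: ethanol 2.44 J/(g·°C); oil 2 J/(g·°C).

T_f ≈ 45.6 °C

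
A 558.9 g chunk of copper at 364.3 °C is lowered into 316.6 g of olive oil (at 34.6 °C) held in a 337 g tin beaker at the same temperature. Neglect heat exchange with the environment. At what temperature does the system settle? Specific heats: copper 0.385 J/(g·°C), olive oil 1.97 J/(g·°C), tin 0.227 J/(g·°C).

T_f ≈ 112.1 °C

Taking heat into each body as positive, Σ m c ΔT = 0:
558.9·0.385·(T − 364.3) + 316.6·1.97·(T − 34.6) + 337·0.227·(T − 34.6) = 0
215.18(T − 364.3) + 623.7(T − 34.6) + 76.5(T − 34.6) = 0
(215.18 + 623.7 + 76.5) T = 215.18·364.3 + 623.7·34.6 + 76.5·34.6
T = 102616 / 915.38 = 112 °C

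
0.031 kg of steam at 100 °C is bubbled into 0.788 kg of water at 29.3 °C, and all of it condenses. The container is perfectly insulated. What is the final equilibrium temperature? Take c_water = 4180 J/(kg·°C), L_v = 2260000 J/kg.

Conservation of energy gives ΣQ = 0:
steam→water at 100 °C releases m L_v = 0.031×2260000 = 70060; condensed water 100 °C→T: 129.58(T − 100); water warms: 0.788×4180×(T − 29.3) = 3293.8(T − 29.3)
3423.4 T = 70060 + 12958 + 96510 = 179528
T ≈ 52.44 °C — below 100 °C, confirming all the steam condensed.

T_f ≈ 52.4 °C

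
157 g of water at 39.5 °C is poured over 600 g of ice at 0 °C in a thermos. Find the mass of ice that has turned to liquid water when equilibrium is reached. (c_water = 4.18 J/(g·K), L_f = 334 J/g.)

m_melted ≈ 77.6 g

Cooling the water to 0 °C releases 157·4.18·39.5 = 25922 J.
Fully melting the ice requires m_ice L_f = 600·334 = 200400 J.
Since 25922 < 200400 J, not all the ice melts; equilibrium is at 0 °C.
Mass melted = 25922/334 ≈ 77.61 g.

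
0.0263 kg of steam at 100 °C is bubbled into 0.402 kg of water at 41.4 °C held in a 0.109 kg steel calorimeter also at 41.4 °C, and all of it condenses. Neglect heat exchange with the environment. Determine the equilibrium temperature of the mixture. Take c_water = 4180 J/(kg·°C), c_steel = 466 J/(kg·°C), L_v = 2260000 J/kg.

Let T be the final temperature. ΣQ_i = 0:
condense steam: −0.0263×2260000 = −59438; condensed water 100 °C→T: 109.93(T − 100); water warms: 0.402×4180×(T − 41.4) = 1680.4(T − 41.4); cup: 50.79(T − 41.4)
1841.1 T = 59438 + 10993 + 71670 = 142101
T ≈ 77.18 °C, under the boiling point, so the assumption holds.

T_f ≈ 77.2 °C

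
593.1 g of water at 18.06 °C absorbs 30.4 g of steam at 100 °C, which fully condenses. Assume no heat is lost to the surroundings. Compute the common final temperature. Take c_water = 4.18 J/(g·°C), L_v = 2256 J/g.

T_f ≈ 48.4 °C

Heat gained plus heat lost sum to zero:
steam→water at 100 °C releases m L_v = 30.4×2256 = 68582; condensed water 100 °C→T: 127.07(T − 100); water warms: 593.1×4.18×(T − 18.06) = 2479.2(T − 18.06)
2606.2 T = 68582 + 12707 + 44774 = 126063
T ≈ 48.37 °C (< 100 °C, so full condensation is consistent).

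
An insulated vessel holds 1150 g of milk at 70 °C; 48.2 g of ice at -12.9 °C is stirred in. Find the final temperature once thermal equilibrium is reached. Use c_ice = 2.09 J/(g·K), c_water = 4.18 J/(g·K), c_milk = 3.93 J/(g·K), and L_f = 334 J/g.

Conservation of energy gives ΣQ = 0:
warm ice to 0 °C: 48.2·2.09·(0 − (-12.9)) = 1299.5; fusion: m_ice L_f = 48.2·334 = 16099; meltwater 0→T: 48.2·4.18·T = 201.48 T; milk cools: 1150·3.93·(T − 70) = 4519.5(T − 70)
4721 T = 316365 − 17398 = 298967
T ≈ 63.33 °C (positive, so assuming full melt was valid).

T_f ≈ 63.3 °C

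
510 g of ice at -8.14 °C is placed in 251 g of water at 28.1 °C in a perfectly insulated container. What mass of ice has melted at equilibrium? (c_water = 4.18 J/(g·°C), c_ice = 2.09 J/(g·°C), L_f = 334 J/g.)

m_melted ≈ 62.3 g

Heat available from the water dropping to 0 °C: 251×4.18×28.1 = 29482 J.
Of that, 510×2.09×8.14 = 8676.4 J goes to bring the ice to 0 °C, leaving 20806 J.
Fully melting the ice requires m_ice L_f = 510×334 = 170340 J.
20806 J < 170340 J, so only part of the ice melts and the system sits at 0 °C.
Mass melted = 20806/334 ≈ 62.29 g.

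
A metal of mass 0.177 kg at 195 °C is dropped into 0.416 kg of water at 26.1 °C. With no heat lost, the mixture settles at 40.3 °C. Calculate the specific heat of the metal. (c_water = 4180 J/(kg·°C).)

c ≈ 902 J/(kg·°C)

Heat lost by the metal = heat gained by the water:
0.177·c·(195 − 40.3) = 0.416·4180·(40.3 − 26.1)
27.38 c = 24692  ⇒  c ≈ 901.8 J/(kg·°C)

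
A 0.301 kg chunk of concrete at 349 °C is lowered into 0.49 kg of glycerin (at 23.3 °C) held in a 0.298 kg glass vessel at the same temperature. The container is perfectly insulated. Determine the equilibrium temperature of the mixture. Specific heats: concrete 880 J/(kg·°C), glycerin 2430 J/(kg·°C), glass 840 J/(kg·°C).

T_f ≈ 73.9 °C

Let T be the final temperature. ΣQ_i = 0:
0.301×880×(T − 349) + 0.49×2430×(T − 23.3) + 0.298×840×(T − 23.3) = 0
1705.9 T = 126019
T = 126019/1705.9 ≈ 73.87 °C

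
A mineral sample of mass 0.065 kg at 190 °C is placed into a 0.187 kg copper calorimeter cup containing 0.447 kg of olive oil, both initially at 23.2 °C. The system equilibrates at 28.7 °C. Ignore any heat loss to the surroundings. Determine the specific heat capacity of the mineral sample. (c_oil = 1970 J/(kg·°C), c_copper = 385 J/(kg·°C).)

Net heat exchanged in the isolated system is zero:
0.065×c×(28.7 − 190) + 0.447×1970×(28.7 − 23.2) + 0.187×385×(28.7 − 23.2) = 0
-10.48 c = -5239.2
c = -5239.2/-10.48 ≈ 499.7 J/(kg·°C)

c ≈ 500 J/(kg·°C)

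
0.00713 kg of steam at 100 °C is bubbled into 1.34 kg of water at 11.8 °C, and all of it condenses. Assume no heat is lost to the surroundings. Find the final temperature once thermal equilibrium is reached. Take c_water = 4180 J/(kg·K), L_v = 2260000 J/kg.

T_f ≈ 15.1 °C

Let T be the final temperature. ΣQ_i = 0:
latent heat released on condensation: 0.00713·2260000 = 16114; condensed water 100 °C→T: 29.8(T − 100); original water: 5601.2(T − 11.8)
5631 T = 16114 + 2980.3 + 66094 = 85188
T ≈ 15.13 °C — below 100 °C, confirming all the steam condensed.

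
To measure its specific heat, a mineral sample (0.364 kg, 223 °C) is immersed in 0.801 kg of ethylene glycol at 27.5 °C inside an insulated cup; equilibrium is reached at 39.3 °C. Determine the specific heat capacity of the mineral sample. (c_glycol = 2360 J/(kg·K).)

c ≈ 334 J/(kg·K)

Heat lost by the mineral sample = heat gained by the glycol:
0.364·c·(223 − 39.3) = 0.801·2360·(39.3 − 27.5)
66.87 c = 22306  ⇒  c ≈ 333.6 J/(kg·K)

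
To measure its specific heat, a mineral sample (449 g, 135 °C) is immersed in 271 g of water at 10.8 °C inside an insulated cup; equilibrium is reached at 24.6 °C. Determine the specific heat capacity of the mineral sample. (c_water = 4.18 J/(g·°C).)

c ≈ 0.315 J/(g·°C)

Heat lost by the mineral sample = heat gained by the water:
449·c·(135 − 24.6) = 271·4.18·(24.6 − 10.8)
49570 c = 15632  ⇒  c ≈ 0.3154 J/(g·°C)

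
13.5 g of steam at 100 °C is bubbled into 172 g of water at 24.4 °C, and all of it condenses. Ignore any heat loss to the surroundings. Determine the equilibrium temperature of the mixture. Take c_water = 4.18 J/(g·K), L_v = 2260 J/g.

T_f ≈ 69.2 °C

Conservation of energy gives ΣQ = 0:
latent heat released on condensation: 13.5×2260 = 30510
  condensate cools 100→T: 13.5×4.18×(T − 100) = 56.43(T − 100)
  original water: 718.96(T − 24.4)
775.39 T = 30510 + 5643 + 17543 = 53696
T ≈ 69.25 °C, under the boiling point, so the assumption holds.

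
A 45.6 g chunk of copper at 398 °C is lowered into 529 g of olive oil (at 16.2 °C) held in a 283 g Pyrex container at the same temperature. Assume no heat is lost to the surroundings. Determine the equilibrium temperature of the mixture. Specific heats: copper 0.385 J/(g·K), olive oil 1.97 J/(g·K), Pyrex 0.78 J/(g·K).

T_f ≈ 21.4 °C

With ΣQ=0 the equilibrium temperature is the m·c-weighted mean:
T_f = (17.56*398 + 1042.1*16.2 + 220.74*16.2) / (17.56 + 1042.1 + 220.74)
    = 27446 / 1280.4 ≈ 21.43 °C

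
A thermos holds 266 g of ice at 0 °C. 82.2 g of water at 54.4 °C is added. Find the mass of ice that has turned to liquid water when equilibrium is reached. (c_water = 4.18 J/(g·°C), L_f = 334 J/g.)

m_melted ≈ 56 g

Heat available from the water dropping to 0 °C: 82.2·4.18·54.4 = 18692 J.
Melting all 266 g of ice would need 266·334 = 88844 J.
18692 J < 88844 J, so only part of the ice melts and the system sits at 0 °C.
m_melted·334 = 18692  ⇒  m_melted ≈ 55.96 g.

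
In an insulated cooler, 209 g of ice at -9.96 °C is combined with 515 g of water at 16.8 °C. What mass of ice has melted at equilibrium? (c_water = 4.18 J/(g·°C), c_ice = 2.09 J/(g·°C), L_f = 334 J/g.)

Cooling the water to 0 °C releases 515·4.18·16.8 = 36165 J.
Of that, 209·2.09·9.96 = 4350.6 J goes to bring the ice to 0 °C, leaving 31815 J.
To melt every bit of ice: 209·334 = 69806 J.
Since 31815 < 69806 J, not all the ice melts; equilibrium is at 0 °C.
m_melted·334 = 31815  ⇒  m_melted ≈ 95.25 g.

m_melted ≈ 95.3 g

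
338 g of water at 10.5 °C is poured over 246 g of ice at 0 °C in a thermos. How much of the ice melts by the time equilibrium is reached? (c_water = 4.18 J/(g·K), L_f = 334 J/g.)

Water can give up m c ΔT = 338·4.18·10.5 = 14835 J before reaching 0 °C.
Melting all 246 g of ice would need 246·334 = 82164 J.
14835 J < 82164 J, so only part of the ice melts and the system sits at 0 °C.
m_melt = 14835 / L_f = 44.42 g.

m_melted ≈ 44.4 g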